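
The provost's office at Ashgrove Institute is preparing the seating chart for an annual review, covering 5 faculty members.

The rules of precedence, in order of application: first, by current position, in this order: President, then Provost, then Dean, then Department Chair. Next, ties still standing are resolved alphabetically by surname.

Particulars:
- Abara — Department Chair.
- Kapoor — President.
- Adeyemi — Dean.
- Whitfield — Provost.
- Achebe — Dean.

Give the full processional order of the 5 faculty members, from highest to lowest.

By current position: Kapoor (President); then Whitfield (Provost); then Achebe and Adeyemi (Dean); then Abara (Department Chair).
Among Achebe and Adeyemi, alphabetically by surname: Achebe before Adeyemi.
Full order: Kapoor, Whitfield, Achebe, Adeyemi, Abara.

Kapoor, Whitfield, Achebe, Adeyemi, Abara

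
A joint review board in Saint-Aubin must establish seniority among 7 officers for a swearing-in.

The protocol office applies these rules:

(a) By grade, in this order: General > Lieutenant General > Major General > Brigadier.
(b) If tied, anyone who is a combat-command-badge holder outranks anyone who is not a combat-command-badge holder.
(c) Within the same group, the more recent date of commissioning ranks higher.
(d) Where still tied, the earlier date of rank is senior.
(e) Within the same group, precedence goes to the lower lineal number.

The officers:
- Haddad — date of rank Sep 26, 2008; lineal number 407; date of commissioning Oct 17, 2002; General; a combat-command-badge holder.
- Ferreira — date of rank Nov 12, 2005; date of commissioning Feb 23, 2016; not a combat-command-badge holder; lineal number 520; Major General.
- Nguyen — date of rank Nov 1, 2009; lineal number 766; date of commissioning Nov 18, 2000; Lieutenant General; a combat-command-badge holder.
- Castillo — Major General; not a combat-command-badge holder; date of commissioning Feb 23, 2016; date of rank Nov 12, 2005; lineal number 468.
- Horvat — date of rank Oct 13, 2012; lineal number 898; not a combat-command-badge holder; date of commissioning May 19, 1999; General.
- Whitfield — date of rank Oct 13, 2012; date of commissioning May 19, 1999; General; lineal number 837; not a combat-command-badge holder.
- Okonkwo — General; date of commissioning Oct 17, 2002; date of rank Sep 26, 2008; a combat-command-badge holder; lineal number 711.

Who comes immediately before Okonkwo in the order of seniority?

Haddad

By grade: Haddad, Okonkwo, Whitfield and Horvat (General); then Nguyen (Lieutenant General); then Castillo and Ferreira (Major General).
Among Haddad, Okonkwo, Whitfield and Horvat, a combat-command-badge holder before not a combat-command-badge holder: Haddad and Okonkwo (a combat-command-badge holder) before Whitfield and Horvat (not a combat-command-badge holder).
Haddad and Okonkwo both have date of commissioning Oct 17, 2002, so the next rule applies.
Haddad and Okonkwo both have date of rank Sep 26, 2008, so the next rule applies.
Among Haddad and Okonkwo, by lineal number (lower first): Haddad (407) before Okonkwo (711).
Whitfield and Horvat both have date of commissioning May 19, 1999, so the next rule applies.
Whitfield and Horvat both have date of rank Oct 13, 2012, so the next rule applies.
Among Whitfield and Horvat, by lineal number (lower first): Whitfield (837) before Horvat (898).
Castillo and Ferreira are each not a combat-command-badge holder, so the next rule applies.
Castillo and Ferreira both have date of commissioning Feb 23, 2016, so the next rule applies.
Castillo and Ferreira both have date of rank Nov 12, 2005, so the next rule applies.
Among Castillo and Ferreira, by lineal number (lower first): Castillo (468) before Ferreira (520).
Order: Haddad, Okonkwo, Whitfield, Horvat, Nguyen, Castillo, Ferreira.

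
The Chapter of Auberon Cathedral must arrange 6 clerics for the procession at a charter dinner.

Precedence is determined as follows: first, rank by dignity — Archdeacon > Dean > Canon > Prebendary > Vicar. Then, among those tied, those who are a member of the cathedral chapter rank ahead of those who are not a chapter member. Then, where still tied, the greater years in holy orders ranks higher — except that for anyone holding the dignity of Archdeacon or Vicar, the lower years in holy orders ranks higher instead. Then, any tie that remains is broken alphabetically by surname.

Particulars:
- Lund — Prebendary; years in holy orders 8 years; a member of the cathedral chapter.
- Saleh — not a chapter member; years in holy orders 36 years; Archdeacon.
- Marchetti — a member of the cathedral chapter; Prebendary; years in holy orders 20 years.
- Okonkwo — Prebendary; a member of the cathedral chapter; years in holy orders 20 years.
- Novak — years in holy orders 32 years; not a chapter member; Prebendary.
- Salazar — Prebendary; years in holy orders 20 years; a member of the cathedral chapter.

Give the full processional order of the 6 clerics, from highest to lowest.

By dignity: Saleh (Archdeacon); then Marchetti, Okonkwo, Salazar, Lund and Novak (Prebendary).
Among Marchetti, Okonkwo, Salazar, Lund and Novak, a member of the cathedral chapter before not a chapter member: Marchetti, Okonkwo, Salazar and Lund (a member of the cathedral chapter) before Novak (not a chapter member).
Among Marchetti, Okonkwo, Salazar and Lund, by years in holy orders (higher first): Marchetti, Okonkwo and Salazar (20 years) before Lund (8 years).
Among Marchetti, Okonkwo and Salazar, alphabetically by surname: Marchetti before Okonkwo before Salazar.
Full order: Saleh, Marchetti, Okonkwo, Salazar, Lund, Novak.

Saleh, Marchetti, Okonkwo, Salazar, Lund, Novak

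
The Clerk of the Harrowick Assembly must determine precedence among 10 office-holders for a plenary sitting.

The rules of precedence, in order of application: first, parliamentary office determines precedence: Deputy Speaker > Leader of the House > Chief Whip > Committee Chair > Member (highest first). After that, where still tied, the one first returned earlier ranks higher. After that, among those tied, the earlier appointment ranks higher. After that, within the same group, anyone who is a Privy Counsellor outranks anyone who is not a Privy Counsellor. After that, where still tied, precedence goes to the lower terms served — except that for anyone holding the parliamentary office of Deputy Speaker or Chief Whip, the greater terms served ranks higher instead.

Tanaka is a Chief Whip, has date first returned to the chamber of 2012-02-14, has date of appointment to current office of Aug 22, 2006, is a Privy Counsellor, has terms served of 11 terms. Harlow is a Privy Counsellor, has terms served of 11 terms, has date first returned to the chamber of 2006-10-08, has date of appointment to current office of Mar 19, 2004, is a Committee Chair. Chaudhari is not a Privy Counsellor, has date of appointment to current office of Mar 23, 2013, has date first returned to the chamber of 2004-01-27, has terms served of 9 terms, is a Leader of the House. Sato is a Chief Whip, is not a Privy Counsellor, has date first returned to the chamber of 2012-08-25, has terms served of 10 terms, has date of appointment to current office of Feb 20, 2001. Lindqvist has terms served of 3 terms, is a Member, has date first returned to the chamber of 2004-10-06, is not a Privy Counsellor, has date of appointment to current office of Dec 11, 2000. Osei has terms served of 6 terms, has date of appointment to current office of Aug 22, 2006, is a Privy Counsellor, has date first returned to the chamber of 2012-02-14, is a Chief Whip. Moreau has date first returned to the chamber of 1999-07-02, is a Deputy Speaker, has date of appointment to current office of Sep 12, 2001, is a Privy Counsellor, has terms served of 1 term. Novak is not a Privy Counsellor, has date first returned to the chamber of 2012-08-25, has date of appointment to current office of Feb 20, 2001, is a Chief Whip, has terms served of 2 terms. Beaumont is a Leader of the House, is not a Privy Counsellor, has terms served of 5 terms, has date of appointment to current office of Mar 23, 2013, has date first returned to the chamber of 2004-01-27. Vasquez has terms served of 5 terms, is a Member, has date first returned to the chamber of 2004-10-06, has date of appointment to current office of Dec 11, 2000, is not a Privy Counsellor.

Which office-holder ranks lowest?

Vasquez

By parliamentary office: Moreau (Deputy Speaker); then Beaumont and Chaudhari (Leader of the House); then Tanaka, Osei, Sato and Novak (Chief Whip); then Harlow (Committee Chair); then Lindqvist and Vasquez (Member).
Beaumont and Chaudhari both have date first returned to the chamber 2004-01-27, so the next rule applies.
Beaumont and Chaudhari both have date of appointment to current office Mar 23, 2013, so the next rule applies.
Beaumont and Chaudhari are each not a Privy Counsellor, so the next rule applies.
Among Beaumont and Chaudhari, by terms served (lower first): Beaumont (5 terms) before Chaudhari (9 terms).
Among Tanaka, Osei, Sato and Novak, by date first returned to the chamber (earlier first): Tanaka and Osei (2012-02-14) before Sato and Novak (2012-08-25).
Tanaka and Osei both have date of appointment to current office Aug 22, 2006, so the next rule applies.
Tanaka and Osei are each a Privy Counsellor, so the next rule applies.
Among Tanaka and Osei, by terms served (higher first) (reversed rule for this group): Tanaka (11 terms) before Osei (6 terms).
Sato and Novak both have date of appointment to current office Feb 20, 2001, so the next rule applies.
Sato and Novak are each not a Privy Counsellor, so the next rule applies.
Among Sato and Novak, by terms served (higher first) (reversed rule for this group): Sato (10 terms) before Novak (2 terms).
Lindqvist and Vasquez both have date first returned to the chamber 2004-10-06, so the next rule applies.
Lindqvist and Vasquez both have date of appointment to current office Dec 11, 2000, so the next rule applies.
Lindqvist and Vasquez are each not a Privy Counsellor, so the next rule applies.
Among Lindqvist and Vasquez, by terms served (lower first): Lindqvist (3 terms) before Vasquez (5 terms).
Order: Moreau, Beaumont, Chaudhari, Tanaka, Osei, Sato, Novak, Harlow, Lindqvist, Vasquez.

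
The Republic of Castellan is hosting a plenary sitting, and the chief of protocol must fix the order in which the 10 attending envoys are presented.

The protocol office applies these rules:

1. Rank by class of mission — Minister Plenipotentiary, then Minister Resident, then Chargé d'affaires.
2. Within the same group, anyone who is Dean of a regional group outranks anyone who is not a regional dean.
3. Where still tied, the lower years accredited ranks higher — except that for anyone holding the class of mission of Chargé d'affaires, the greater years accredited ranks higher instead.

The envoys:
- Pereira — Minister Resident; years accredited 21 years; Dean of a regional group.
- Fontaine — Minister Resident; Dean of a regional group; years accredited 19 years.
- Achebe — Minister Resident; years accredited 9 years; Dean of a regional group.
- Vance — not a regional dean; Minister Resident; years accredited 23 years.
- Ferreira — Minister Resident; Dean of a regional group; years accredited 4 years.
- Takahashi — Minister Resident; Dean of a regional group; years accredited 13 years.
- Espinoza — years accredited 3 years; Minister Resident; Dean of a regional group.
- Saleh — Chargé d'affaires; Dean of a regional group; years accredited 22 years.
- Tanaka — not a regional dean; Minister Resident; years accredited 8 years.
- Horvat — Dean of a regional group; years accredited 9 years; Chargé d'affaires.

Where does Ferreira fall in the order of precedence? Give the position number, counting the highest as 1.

By class of mission: Espinoza, Ferreira, Achebe, Takahashi, Fontaine, Pereira, Tanaka and Vance (Minister Resident); then Saleh and Horvat (Chargé d'affaires).
Among Espinoza, Ferreira, Achebe, Takahashi, Fontaine, Pereira, Tanaka and Vance, Dean of a regional group before not a regional dean: Espinoza, Ferreira, Achebe, Takahashi, Fontaine and Pereira (Dean of a regional group) before Tanaka and Vance (not a regional dean).
Among Espinoza, Ferreira, Achebe, Takahashi, Fontaine and Pereira, by years accredited (lower first): Espinoza (3 years) before Ferreira (4 years) before Achebe (9 years) before Takahashi (13 years) before Fontaine (19 years) before Pereira (21 years).
Among Tanaka and Vance, by years accredited (lower first): Tanaka (8 years) before Vance (23 years).
Saleh and Horvat are each Dean of a regional group, so the next rule applies.
Among Saleh and Horvat, by years accredited (higher first) (reversed rule for this group): Saleh (22 years) before Horvat (9 years).
Order: Espinoza, Ferreira, Achebe, Takahashi, Fontaine, Pereira, Tanaka, Vance, Saleh, Horvat. So position 2.

2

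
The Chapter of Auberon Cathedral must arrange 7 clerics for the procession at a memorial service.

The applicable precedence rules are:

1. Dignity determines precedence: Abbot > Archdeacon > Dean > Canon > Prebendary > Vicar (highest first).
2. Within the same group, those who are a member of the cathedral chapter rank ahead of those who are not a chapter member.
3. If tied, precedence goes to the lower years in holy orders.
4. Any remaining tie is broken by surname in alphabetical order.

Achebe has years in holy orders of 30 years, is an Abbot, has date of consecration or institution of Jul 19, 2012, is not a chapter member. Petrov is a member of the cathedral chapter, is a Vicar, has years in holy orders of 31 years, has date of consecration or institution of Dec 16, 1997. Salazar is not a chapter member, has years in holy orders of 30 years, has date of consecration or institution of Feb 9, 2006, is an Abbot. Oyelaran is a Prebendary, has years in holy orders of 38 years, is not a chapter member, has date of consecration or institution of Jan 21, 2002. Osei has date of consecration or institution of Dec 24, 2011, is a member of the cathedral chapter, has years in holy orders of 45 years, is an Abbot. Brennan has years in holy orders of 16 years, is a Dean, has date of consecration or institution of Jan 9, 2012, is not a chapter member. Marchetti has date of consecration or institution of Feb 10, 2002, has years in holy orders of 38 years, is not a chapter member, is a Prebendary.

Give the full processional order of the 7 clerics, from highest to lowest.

By dignity: Osei, Achebe and Salazar (Abbot); then Brennan (Dean); then Marchetti and Oyelaran (Prebendary); then Petrov (Vicar).
Among Osei, Achebe and Salazar, a member of the cathedral chapter before not a chapter member: Osei (a member of the cathedral chapter) before Achebe and Salazar (not a chapter member).
Achebe and Salazar both have years in holy orders 30 years, so the next rule applies.
Among Achebe and Salazar, alphabetically by surname: Achebe before Salazar.
Marchetti and Oyelaran are each not a chapter member, so the next rule applies.
Marchetti and Oyelaran both have years in holy orders 38 years, so the next rule applies.
Among Marchetti and Oyelaran, alphabetically by surname: Marchetti before Oyelaran.
Full order: Osei, Achebe, Salazar, Brennan, Marchetti, Oyelaran, Petrov.

Osei, Achebe, Salazar, Brennan, Marchetti, Oyelaran, Petrov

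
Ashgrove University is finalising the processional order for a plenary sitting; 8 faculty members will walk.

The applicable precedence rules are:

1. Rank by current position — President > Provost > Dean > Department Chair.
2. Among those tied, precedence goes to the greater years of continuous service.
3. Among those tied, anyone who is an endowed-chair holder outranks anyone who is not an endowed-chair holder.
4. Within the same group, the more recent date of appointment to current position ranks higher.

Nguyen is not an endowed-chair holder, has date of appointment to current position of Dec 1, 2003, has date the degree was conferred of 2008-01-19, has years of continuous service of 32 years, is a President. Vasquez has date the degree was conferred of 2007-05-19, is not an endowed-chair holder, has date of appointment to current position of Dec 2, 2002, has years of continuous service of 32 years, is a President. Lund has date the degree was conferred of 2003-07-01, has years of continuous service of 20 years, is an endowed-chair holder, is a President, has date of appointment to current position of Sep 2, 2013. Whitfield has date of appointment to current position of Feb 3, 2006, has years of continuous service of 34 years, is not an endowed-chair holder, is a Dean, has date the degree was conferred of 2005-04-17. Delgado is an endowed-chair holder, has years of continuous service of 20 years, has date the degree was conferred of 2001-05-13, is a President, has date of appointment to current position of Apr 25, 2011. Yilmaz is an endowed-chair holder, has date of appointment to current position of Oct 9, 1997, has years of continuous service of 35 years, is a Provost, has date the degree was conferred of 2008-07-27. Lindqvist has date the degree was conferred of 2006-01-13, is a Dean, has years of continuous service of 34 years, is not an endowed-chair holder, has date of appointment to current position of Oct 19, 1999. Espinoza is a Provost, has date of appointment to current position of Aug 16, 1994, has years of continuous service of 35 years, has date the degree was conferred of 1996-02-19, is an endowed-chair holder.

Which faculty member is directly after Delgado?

Yilmaz

By current position: Nguyen, Vasquez, Lund and Delgado (President); then Yilmaz and Espinoza (Provost); then Whitfield and Lindqvist (Dean).
Among Nguyen, Vasquez, Lund and Delgado, by years of continuous service (higher first): Nguyen and Vasquez (32 years) before Lund and Delgado (20 years).
Nguyen and Vasquez are each not an endowed-chair holder, so the next rule applies.
Among Nguyen and Vasquez, by date of appointment to current position (later first): Nguyen (Dec 1, 2003) before Vasquez (Dec 2, 2002).
Lund and Delgado are each an endowed-chair holder, so the next rule applies.
Among Lund and Delgado, by date of appointment to current position (later first): Lund (Sep 2, 2013) before Delgado (Apr 25, 2011).
Yilmaz and Espinoza both have years of continuous service 35 years, so the next rule applies.
Yilmaz and Espinoza are each an endowed-chair holder, so the next rule applies.
Among Yilmaz and Espinoza, by date of appointment to current position (later first): Yilmaz (Oct 9, 1997) before Espinoza (Aug 16, 1994).
Whitfield and Lindqvist both have years of continuous service 34 years, so the next rule applies.
Whitfield and Lindqvist are each not an endowed-chair holder, so the next rule applies.
Among Whitfield and Lindqvist, by date of appointment to current position (later first): Whitfield (Feb 3, 2006) before Lindqvist (Oct 19, 1999).
Order: Nguyen, Vasquez, Lund, Delgado, Yilmaz, Espinoza, Whitfield, Lindqvist.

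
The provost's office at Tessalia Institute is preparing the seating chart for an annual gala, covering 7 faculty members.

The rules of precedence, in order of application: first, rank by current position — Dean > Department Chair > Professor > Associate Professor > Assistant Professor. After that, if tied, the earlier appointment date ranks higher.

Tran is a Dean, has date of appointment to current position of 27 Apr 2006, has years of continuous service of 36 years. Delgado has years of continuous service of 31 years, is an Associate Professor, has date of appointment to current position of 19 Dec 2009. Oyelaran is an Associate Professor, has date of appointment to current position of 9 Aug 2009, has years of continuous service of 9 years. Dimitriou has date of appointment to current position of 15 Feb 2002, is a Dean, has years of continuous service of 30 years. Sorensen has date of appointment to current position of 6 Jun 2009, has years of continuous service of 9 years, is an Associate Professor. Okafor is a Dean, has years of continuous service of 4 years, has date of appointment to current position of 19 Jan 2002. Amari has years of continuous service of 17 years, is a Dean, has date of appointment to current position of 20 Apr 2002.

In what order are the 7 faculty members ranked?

Okafor, Dimitriou, Amari, Tran, Sorensen, Oyelaran, Delgado

By current position: Okafor, Dimitriou, Amari and Tran (Dean); then Sorensen, Oyelaran and Delgado (Associate Professor).
Among Okafor, Dimitriou, Amari and Tran, by date of appointment to current position (earlier first): Okafor (19 Jan 2002) before Dimitriou (15 Feb 2002) before Amari (20 Apr 2002) before Tran (27 Apr 2006).
Among Sorensen, Oyelaran and Delgado, by date of appointment to current position (earlier first): Sorensen (6 Jun 2009) before Oyelaran (9 Aug 2009) before Delgado (19 Dec 2009).
Full order: Okafor, Dimitriou, Amari, Tran, Sorensen, Oyelaran, Delgado.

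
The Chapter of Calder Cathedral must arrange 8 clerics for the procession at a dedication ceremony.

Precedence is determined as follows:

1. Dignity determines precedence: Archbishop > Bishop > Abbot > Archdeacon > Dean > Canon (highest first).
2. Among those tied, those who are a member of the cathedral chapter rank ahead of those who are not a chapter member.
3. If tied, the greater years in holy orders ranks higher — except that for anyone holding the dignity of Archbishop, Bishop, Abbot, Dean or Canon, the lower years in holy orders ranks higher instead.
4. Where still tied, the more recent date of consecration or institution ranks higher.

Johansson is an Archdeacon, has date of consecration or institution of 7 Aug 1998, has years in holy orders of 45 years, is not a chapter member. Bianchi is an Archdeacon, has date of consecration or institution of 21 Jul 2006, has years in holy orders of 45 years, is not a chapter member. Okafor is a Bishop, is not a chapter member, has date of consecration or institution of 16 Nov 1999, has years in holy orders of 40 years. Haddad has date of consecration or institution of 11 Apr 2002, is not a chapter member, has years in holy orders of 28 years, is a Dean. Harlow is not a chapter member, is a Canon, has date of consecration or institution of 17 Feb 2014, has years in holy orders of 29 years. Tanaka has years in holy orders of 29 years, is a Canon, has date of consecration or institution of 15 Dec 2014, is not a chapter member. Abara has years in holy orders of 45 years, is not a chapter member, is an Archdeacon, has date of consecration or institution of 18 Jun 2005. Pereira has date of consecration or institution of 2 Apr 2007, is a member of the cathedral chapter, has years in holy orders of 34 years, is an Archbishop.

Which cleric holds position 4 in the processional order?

Abara

By dignity: Pereira (Archbishop); then Okafor (Bishop); then Bianchi, Abara and Johansson (Archdeacon); then Haddad (Dean); then Tanaka and Harlow (Canon).
Bianchi, Abara and Johansson are each not a chapter member, so the next rule applies.
Bianchi, Abara and Johansson all have years in holy orders 45 years, so the next rule applies.
Among Bianchi, Abara and Johansson, by date of consecration or institution (later first): Bianchi (21 Jul 2006) before Abara (18 Jun 2005) before Johansson (7 Aug 1998).
Tanaka and Harlow are each not a chapter member, so the next rule applies.
Tanaka and Harlow both have years in holy orders 29 years, so the next rule applies.
Among Tanaka and Harlow, by date of consecration or institution (later first): Tanaka (15 Dec 2014) before Harlow (17 Feb 2014).
Order: Pereira, Okafor, Bianchi, Abara, Johansson, Haddad, Tanaka, Harlow.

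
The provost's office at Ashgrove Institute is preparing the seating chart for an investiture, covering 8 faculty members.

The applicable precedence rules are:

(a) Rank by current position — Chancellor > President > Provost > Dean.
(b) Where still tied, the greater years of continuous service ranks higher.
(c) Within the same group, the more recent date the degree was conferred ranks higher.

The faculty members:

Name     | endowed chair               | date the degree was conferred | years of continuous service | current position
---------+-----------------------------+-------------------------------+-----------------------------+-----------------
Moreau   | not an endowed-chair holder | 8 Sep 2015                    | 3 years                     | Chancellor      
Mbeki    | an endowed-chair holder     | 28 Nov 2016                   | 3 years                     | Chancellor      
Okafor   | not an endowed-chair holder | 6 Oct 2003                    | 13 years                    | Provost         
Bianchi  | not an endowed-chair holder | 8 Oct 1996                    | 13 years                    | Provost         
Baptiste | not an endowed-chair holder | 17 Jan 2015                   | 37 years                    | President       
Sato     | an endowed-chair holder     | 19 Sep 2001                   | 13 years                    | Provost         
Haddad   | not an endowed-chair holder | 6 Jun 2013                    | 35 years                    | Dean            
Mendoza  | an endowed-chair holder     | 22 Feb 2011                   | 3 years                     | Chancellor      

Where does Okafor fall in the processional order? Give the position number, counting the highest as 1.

5

By current position: Mbeki, Moreau and Mendoza (Chancellor); then Baptiste (President); then Okafor, Sato and Bianchi (Provost); then Haddad (Dean).
Mbeki, Moreau and Mendoza all have years of continuous service 3 years, so the next rule applies.
Among Mbeki, Moreau and Mendoza, by date the degree was conferred (later first): Mbeki (28 Nov 2016) before Moreau (8 Sep 2015) before Mendoza (22 Feb 2011).
Okafor, Sato and Bianchi all have years of continuous service 13 years, so the next rule applies.
Among Okafor, Sato and Bianchi, by date the degree was conferred (later first): Okafor (6 Oct 2003) before Sato (19 Sep 2001) before Bianchi (8 Oct 1996).
Order: Mbeki, Moreau, Mendoza, Baptiste, Okafor, Sato, Bianchi, Haddad. So position 5.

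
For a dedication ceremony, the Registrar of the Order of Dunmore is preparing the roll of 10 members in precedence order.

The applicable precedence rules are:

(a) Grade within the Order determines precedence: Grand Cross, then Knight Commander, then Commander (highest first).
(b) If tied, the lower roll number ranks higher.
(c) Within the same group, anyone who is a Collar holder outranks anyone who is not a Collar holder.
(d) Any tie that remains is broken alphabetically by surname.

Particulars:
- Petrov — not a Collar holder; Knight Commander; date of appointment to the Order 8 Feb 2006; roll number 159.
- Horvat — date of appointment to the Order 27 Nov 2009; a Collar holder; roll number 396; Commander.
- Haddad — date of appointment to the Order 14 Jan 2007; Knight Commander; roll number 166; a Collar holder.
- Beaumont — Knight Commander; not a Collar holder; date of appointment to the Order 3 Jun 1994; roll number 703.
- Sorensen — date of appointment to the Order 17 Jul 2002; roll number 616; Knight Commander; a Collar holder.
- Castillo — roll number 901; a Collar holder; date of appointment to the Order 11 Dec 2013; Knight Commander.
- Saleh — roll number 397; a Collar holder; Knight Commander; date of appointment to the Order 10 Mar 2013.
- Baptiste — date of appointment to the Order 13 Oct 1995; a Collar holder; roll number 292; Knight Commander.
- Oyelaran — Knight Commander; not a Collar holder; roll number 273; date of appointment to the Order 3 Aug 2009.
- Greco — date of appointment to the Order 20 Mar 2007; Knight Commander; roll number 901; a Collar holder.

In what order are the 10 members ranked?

By grade within the Order: Petrov, Haddad, Oyelaran, Baptiste, Saleh, Sorensen, Beaumont, Castillo and Greco (Knight Commander); then Horvat (Commander).
Among Petrov, Haddad, Oyelaran, Baptiste, Saleh, Sorensen, Beaumont, Castillo and Greco, by roll number (lower first): Petrov (159) before Haddad (166) before Oyelaran (273) before Baptiste (292) before Saleh (397) before Sorensen (616) before Beaumont (703) before Castillo and Greco (901).
Castillo and Greco are each a Collar holder, so the next rule applies.
Among Castillo and Greco, alphabetically by surname: Castillo before Greco.
Full order: Petrov, Haddad, Oyelaran, Baptiste, Saleh, Sorensen, Beaumont, Castillo, Greco, Horvat.

Petrov, Haddad, Oyelaran, Baptiste, Saleh, Sorensen, Beaumont, Castillo, Greco, Horvat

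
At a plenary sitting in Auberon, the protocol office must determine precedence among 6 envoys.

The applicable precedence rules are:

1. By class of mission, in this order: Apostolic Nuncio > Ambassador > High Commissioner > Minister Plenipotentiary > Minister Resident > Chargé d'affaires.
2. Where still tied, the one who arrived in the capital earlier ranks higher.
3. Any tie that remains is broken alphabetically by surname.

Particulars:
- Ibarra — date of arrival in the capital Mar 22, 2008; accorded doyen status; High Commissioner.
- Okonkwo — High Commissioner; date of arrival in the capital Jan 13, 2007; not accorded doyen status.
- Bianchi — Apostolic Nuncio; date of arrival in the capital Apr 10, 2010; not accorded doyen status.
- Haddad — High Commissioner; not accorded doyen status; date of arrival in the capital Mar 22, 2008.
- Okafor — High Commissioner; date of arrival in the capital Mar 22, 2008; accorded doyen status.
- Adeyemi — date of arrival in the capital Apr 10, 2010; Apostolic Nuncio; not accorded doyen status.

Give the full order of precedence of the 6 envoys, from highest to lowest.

Adeyemi, Bianchi, Okonkwo, Haddad, Ibarra, Okafor

By class of mission: Adeyemi and Bianchi (Apostolic Nuncio); then Okonkwo, Haddad, Ibarra and Okafor (High Commissioner).
Adeyemi and Bianchi both have date of arrival in the capital Apr 10, 2010, so the next rule applies.
Among Adeyemi and Bianchi, alphabetically by surname: Adeyemi before Bianchi.
Among Okonkwo, Haddad, Ibarra and Okafor, by date of arrival in the capital (earlier first): Okonkwo (Jan 13, 2007) before Haddad, Ibarra and Okafor (Mar 22, 2008).
Among Haddad, Ibarra and Okafor, alphabetically by surname: Haddad before Ibarra before Okafor.
Full order: Adeyemi, Bianchi, Okonkwo, Haddad, Ibarra, Okafor.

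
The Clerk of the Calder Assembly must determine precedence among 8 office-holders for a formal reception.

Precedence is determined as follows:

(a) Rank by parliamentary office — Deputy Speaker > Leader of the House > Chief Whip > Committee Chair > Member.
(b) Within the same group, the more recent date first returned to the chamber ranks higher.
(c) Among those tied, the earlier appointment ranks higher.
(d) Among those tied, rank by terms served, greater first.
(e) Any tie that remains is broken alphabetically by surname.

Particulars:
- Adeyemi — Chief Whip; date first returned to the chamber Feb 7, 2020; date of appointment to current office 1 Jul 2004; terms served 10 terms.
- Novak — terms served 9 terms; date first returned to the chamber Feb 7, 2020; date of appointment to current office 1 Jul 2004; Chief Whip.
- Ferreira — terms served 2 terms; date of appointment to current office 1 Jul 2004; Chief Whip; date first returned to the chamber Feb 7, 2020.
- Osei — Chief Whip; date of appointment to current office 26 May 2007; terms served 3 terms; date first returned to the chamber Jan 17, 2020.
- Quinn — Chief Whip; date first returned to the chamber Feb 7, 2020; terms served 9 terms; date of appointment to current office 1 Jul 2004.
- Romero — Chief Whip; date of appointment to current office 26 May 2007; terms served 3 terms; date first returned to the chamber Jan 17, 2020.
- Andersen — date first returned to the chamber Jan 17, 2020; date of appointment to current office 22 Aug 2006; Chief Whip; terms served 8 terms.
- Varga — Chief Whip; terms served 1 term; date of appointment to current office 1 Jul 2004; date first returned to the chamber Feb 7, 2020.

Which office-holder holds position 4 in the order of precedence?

By parliamentary office: Adeyemi, Novak, Quinn, Ferreira, Varga, Andersen, Osei and Romero (Chief Whip).
Among Adeyemi, Novak, Quinn, Ferreira, Varga, Andersen, Osei and Romero, by date first returned to the chamber (later first): Adeyemi, Novak, Quinn, Ferreira and Varga (Feb 7, 2020) before Andersen, Osei and Romero (Jan 17, 2020).
Adeyemi, Novak, Quinn, Ferreira and Varga all have date of appointment to current office 1 Jul 2004, so the next rule applies.
Among Adeyemi, Novak, Quinn, Ferreira and Varga, by terms served (higher first): Adeyemi (10 terms) before Novak and Quinn (9 terms) before Ferreira (2 terms) before Varga (1 term).
Among Novak and Quinn, alphabetically by surname: Novak before Quinn.
Among Andersen, Osei and Romero, by date of appointment to current office (earlier first): Andersen (22 Aug 2006) before Osei and Romero (26 May 2007).
Osei and Romero both have terms served 3 terms, so the next rule applies.
Among Osei and Romero, alphabetically by surname: Osei before Romero.
Order: Adeyemi, Novak, Quinn, Ferreira, Varga, Andersen, Osei, Romero.

Ferreira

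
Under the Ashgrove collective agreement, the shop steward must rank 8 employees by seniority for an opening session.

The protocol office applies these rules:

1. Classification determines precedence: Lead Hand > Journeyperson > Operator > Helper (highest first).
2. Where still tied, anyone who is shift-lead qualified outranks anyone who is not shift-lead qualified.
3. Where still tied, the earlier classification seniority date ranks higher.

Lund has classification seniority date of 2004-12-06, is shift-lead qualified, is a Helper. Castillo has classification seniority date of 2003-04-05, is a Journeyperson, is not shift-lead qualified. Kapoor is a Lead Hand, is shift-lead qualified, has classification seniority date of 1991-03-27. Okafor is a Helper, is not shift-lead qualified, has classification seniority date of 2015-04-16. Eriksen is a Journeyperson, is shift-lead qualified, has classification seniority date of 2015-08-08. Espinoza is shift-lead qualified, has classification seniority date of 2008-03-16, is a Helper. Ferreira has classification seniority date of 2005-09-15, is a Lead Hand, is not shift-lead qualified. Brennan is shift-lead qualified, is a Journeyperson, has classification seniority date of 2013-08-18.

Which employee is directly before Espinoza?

By classification: Kapoor and Ferreira (Lead Hand); then Brennan, Eriksen and Castillo (Journeyperson); then Lund, Espinoza and Okafor (Helper).
Among Kapoor and Ferreira, shift-lead qualified before not shift-lead qualified: Kapoor (shift-lead qualified) before Ferreira (not shift-lead qualified).
Among Brennan, Eriksen and Castillo, shift-lead qualified before not shift-lead qualified: Brennan and Eriksen (shift-lead qualified) before Castillo (not shift-lead qualified).
Among Brennan and Eriksen, by classification seniority date (earlier first): Brennan (2013-08-18) before Eriksen (2015-08-08).
Among Lund, Espinoza and Okafor, shift-lead qualified before not shift-lead qualified: Lund and Espinoza (shift-lead qualified) before Okafor (not shift-lead qualified).
Among Lund and Espinoza, by classification seniority date (earlier first): Lund (2004-12-06) before Espinoza (2008-03-16).
Order: Kapoor, Ferreira, Brennan, Eriksen, Castillo, Lund, Espinoza, Okafor.

Lund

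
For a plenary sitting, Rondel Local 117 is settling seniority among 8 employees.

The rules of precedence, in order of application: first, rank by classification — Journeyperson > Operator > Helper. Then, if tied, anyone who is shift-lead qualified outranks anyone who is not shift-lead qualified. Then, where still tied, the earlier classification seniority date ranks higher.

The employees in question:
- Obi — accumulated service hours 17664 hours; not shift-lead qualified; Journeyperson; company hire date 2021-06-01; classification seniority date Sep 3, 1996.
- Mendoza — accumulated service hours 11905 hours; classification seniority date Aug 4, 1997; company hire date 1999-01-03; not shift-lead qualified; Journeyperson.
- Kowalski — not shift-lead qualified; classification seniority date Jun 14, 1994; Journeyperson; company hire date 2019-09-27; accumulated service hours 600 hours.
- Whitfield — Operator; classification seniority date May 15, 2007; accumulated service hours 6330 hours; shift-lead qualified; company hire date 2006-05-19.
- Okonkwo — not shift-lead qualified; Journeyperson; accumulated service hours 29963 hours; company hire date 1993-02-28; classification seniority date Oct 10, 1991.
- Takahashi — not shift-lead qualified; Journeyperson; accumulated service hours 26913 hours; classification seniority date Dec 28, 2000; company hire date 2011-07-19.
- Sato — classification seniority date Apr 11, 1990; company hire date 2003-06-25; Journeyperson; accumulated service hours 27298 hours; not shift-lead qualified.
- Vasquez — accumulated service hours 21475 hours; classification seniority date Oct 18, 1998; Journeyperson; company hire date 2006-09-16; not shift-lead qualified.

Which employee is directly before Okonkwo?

Sato

By classification: Sato, Okonkwo, Kowalski, Obi, Mendoza, Vasquez and Takahashi (Journeyperson); then Whitfield (Operator).
Sato, Okonkwo, Kowalski, Obi, Mendoza, Vasquez and Takahashi are each not shift-lead qualified, so the next rule applies.
Among Sato, Okonkwo, Kowalski, Obi, Mendoza, Vasquez and Takahashi, by classification seniority date (earlier first): Sato (Apr 11, 1990) before Okonkwo (Oct 10, 1991) before Kowalski (Jun 14, 1994) before Obi (Sep 3, 1996) before Mendoza (Aug 4, 1997) before Vasquez (Oct 18, 1998) before Takahashi (Dec 28, 2000).
Order: Sato, Okonkwo, Kowalski, Obi, Mendoza, Vasquez, Takahashi, Whitfield.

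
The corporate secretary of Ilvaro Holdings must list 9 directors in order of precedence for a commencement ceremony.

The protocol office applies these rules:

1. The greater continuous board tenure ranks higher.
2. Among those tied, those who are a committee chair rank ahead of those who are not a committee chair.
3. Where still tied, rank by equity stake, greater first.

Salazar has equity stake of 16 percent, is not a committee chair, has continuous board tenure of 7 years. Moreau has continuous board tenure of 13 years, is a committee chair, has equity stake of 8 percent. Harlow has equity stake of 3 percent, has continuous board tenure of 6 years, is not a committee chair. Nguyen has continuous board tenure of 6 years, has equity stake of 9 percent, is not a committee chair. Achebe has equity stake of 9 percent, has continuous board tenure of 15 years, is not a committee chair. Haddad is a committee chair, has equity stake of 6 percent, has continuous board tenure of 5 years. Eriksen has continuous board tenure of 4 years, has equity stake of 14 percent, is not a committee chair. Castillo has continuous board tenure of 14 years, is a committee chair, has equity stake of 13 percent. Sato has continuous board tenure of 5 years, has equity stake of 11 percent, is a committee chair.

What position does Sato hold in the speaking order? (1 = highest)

By continuous board tenure (higher first): Achebe (15 years); then Castillo (14 years); then Moreau (13 years); then Salazar (7 years); then Nguyen and Harlow (both 6 years); then Sato and Haddad (both 5 years); then Eriksen (4 years).
Nguyen and Harlow are each not a committee chair, so the next rule applies.
Among Nguyen and Harlow, by equity stake (higher first): Nguyen (9 percent) before Harlow (3 percent).
Sato and Haddad are each a committee chair, so the next rule applies.
Among Sato and Haddad, by equity stake (higher first): Sato (11 percent) before Haddad (6 percent).
Order: Achebe, Castillo, Moreau, Salazar, Nguyen, Harlow, Sato, Haddad, Eriksen. So position 7.

7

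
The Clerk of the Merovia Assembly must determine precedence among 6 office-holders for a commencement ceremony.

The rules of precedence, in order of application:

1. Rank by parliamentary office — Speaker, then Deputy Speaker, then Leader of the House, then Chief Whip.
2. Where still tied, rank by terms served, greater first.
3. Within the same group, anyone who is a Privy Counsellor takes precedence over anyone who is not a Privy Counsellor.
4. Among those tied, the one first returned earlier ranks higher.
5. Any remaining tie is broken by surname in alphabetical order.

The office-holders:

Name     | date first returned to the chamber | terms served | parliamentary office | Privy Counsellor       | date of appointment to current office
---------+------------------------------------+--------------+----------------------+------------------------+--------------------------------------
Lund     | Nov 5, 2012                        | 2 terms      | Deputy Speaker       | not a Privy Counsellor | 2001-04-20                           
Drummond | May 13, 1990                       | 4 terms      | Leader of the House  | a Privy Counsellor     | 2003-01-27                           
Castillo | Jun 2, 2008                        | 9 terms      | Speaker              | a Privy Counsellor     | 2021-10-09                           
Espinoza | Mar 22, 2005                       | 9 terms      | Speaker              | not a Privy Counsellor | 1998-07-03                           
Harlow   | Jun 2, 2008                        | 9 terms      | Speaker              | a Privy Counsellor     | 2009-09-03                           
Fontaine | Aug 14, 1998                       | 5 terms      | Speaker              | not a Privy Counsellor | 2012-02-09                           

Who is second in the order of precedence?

By parliamentary office: Castillo, Harlow, Espinoza and Fontaine (Speaker); then Lund (Deputy Speaker); then Drummond (Leader of the House).
Among Castillo, Harlow, Espinoza and Fontaine, by terms served (higher first): Castillo, Harlow and Espinoza (9 terms) before Fontaine (5 terms).
Among Castillo, Harlow and Espinoza, a Privy Counsellor before not a Privy Counsellor: Castillo and Harlow (a Privy Counsellor) before Espinoza (not a Privy Counsellor).
Castillo and Harlow both have date first returned to the chamber Jun 2, 2008, so the next rule applies.
Among Castillo and Harlow, alphabetically by surname: Castillo before Harlow.
Order: Castillo, Harlow, Espinoza, Fontaine, Lund, Drummond.

Harlow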